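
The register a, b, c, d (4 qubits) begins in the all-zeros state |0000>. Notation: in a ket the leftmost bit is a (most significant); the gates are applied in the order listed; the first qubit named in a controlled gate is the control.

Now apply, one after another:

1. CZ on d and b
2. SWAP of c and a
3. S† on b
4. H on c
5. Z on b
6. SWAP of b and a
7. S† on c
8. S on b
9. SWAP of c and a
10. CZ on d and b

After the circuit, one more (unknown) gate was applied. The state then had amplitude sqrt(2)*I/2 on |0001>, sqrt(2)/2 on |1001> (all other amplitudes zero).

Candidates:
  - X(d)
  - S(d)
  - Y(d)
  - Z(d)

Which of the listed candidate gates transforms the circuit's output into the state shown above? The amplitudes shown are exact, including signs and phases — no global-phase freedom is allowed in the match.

The applied gate was Y(d).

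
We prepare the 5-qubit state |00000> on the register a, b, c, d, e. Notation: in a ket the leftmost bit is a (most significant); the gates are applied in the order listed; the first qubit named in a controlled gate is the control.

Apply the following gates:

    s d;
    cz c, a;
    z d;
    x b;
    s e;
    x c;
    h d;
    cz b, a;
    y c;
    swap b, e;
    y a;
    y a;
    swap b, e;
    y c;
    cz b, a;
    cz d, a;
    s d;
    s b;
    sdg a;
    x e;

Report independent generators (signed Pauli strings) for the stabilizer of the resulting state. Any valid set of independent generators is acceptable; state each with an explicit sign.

The final state is stabilized by the group generated by +IIIYI, +ZIIII, -IZIII, -IIZII, -IIIIZ; other independent generating sets are equally valid. Key observation: gates 8-15 undo each other exactly, leaving only the rest of the circuit to track.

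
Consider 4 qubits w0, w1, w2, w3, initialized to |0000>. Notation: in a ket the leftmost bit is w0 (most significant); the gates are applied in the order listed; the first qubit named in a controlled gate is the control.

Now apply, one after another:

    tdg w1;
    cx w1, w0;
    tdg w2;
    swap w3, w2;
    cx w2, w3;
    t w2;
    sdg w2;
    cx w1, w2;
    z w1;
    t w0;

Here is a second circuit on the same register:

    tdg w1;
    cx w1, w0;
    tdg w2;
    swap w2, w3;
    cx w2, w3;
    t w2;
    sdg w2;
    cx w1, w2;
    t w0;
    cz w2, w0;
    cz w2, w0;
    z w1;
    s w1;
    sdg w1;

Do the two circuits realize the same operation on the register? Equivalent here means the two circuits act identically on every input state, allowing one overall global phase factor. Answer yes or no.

Yes — the two circuits implement the same unitary up to a global phase.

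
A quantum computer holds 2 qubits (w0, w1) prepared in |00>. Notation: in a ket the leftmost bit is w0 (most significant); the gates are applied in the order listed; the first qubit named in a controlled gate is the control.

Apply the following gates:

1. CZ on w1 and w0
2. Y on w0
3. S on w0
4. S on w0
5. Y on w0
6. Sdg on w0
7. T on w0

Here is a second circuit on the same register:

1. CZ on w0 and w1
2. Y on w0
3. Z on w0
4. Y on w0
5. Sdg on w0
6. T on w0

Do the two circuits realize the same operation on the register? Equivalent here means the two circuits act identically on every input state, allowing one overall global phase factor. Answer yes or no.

Yes, they are equivalent — the unitaries differ by at most a global phase.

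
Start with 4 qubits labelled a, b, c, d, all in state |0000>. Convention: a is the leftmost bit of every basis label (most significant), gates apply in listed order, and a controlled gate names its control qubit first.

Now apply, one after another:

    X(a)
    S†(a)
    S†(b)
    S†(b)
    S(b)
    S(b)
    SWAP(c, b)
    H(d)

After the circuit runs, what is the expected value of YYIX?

The observable YYIX averages to 0. Key observation: gates 3-6 undo each other exactly, leaving only the rest of the circuit to track.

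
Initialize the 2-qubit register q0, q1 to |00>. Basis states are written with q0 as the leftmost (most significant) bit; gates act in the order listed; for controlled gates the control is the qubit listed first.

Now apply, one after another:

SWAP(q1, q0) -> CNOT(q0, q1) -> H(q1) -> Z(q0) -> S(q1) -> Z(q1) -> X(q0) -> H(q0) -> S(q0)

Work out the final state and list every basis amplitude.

After the circuit, the state carries amplitude 1/2 on |00>, -I/2 on |01>, -I/2 on |10>, -1/2 on |11>.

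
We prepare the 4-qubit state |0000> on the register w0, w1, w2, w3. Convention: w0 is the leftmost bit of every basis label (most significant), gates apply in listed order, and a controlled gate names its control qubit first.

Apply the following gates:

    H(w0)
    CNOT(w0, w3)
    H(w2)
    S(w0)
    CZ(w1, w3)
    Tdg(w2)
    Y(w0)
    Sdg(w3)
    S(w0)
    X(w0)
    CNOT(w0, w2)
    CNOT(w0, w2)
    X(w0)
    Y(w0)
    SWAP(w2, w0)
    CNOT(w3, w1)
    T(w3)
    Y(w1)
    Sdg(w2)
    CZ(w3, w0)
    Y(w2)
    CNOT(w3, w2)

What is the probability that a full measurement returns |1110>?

The probability of measuring |1110> is 1/4. Key observation: steps 10-13 multiply out to the identity, so the circuit reduces to the remaining gates.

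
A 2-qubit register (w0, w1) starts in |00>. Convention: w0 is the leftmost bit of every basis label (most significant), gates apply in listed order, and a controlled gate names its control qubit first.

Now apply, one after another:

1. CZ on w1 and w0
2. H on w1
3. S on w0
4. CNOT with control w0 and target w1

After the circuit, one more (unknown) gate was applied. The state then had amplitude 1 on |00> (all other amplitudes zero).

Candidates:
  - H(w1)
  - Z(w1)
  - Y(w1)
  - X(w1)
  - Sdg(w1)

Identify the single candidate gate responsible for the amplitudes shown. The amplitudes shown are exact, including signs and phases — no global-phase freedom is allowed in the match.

The unique candidate consistent with the amplitudes is H(w1).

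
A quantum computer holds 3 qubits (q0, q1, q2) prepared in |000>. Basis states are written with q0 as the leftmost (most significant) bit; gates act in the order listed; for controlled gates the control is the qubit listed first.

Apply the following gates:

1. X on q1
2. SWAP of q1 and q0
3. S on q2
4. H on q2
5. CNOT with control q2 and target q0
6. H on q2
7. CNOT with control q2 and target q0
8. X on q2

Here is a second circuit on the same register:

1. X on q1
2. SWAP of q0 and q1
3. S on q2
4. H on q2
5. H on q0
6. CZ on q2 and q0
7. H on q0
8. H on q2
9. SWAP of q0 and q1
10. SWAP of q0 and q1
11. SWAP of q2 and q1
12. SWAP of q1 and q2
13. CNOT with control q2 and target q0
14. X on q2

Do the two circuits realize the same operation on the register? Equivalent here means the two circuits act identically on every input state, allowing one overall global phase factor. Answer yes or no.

Yes — the two circuits implement the same unitary up to a global phase.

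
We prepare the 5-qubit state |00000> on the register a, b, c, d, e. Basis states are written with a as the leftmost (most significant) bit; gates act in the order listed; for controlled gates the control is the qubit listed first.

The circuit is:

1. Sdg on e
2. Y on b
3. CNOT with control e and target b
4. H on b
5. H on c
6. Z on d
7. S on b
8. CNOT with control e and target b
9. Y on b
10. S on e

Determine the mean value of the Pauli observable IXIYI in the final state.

The observable IXIYI averages to 0.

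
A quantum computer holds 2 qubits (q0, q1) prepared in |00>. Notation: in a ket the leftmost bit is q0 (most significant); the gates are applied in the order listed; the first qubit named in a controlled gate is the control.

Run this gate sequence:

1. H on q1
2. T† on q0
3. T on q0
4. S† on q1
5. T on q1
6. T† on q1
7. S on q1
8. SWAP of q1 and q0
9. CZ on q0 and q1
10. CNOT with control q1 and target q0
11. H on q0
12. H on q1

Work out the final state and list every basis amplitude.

After the circuit, the state carries amplitude sqrt(2)/2 on |00>, sqrt(2)/2 on |01>, 0 on |10>, 0 on |11>.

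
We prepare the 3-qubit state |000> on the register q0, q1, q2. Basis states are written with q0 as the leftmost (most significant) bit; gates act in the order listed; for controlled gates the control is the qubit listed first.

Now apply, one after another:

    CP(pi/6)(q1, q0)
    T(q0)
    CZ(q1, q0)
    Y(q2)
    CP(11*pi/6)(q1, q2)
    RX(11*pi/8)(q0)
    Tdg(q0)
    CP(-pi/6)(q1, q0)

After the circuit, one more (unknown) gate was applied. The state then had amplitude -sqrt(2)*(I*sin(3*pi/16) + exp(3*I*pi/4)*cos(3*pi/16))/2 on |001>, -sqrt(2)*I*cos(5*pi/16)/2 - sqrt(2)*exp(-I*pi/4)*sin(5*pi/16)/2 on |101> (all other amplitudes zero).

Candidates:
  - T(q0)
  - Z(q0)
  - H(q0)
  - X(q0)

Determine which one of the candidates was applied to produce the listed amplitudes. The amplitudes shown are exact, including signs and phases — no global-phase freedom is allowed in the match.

It was H(q0) that produced the state shown.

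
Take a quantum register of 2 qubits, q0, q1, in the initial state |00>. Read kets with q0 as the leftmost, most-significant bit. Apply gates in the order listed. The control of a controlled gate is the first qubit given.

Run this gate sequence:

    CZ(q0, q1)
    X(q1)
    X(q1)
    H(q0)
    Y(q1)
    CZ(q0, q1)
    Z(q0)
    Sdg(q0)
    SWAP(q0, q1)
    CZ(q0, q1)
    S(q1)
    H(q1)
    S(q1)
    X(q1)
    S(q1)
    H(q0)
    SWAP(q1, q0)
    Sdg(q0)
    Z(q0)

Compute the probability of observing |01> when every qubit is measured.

The probability of measuring |01> is 1/2.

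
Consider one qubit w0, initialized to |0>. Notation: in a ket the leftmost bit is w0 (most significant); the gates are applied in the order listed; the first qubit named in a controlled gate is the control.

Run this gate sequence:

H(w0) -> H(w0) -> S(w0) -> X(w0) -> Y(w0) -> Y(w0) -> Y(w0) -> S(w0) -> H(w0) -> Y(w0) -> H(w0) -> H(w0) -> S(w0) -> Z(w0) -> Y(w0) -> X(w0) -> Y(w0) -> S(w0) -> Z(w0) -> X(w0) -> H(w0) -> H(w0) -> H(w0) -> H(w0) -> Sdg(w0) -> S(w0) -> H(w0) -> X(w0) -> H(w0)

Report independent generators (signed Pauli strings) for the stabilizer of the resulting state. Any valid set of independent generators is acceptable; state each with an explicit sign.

The final state is stabilized by the group generated by +X; other independent generating sets are equally valid. Key observation: the block from step 21 through step 24 cancels to the identity and can be dropped.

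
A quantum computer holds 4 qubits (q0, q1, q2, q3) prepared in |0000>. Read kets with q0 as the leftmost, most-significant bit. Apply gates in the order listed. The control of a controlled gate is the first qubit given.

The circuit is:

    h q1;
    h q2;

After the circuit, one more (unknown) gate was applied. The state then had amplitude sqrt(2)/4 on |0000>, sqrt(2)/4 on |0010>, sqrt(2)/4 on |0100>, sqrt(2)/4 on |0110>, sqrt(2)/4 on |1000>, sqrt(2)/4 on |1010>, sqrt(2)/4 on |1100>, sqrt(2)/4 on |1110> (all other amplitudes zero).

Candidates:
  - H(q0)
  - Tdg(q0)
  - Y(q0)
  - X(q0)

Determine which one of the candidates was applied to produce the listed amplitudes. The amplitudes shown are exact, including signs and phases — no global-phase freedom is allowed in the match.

The unique candidate consistent with the amplitudes is H(q0).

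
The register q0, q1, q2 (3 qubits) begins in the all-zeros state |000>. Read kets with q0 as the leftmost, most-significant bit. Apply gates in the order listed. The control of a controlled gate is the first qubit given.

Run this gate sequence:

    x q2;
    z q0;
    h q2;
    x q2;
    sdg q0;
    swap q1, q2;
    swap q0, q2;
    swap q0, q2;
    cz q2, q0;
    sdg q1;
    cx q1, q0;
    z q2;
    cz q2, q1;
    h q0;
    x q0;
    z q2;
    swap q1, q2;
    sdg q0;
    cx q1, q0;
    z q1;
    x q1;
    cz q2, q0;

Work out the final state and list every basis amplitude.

After the circuit, the state carries amplitude 0 on |000>, 0 on |001>, -1/2 on |010>, I/2 on |011>, 0 on |100>, 0 on |101>, I/2 on |110>, 1/2 on |111>.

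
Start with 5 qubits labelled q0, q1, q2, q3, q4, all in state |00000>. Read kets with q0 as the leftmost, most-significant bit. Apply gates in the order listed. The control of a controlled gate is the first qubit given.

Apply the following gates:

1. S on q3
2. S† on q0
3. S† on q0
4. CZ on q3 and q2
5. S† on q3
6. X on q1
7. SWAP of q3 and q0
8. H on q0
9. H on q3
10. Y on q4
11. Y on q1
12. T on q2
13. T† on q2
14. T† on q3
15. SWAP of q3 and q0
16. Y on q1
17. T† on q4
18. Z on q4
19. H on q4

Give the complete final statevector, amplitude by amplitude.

The resulting statevector has amplitude -sqrt(2)*exp(I*pi/4)/4 on |01000>, sqrt(2)*exp(I*pi/4)/4 on |01001>, -sqrt(2)*exp(I*pi/4)/4 on |01010>, sqrt(2)*exp(I*pi/4)/4 on |01011>, -sqrt(2)/4 on |11000>, sqrt(2)/4 on |11001>, -sqrt(2)/4 on |11010>, sqrt(2)/4 on |11011>, and 0 on every other basis state.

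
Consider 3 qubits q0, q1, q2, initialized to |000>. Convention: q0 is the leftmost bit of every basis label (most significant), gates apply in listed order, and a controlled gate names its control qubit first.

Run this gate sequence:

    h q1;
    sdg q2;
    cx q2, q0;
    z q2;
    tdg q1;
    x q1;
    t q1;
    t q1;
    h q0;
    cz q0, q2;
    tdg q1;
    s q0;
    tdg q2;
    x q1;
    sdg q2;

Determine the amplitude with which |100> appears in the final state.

The amplitude on |100> is exp(3*I*pi/4)/2.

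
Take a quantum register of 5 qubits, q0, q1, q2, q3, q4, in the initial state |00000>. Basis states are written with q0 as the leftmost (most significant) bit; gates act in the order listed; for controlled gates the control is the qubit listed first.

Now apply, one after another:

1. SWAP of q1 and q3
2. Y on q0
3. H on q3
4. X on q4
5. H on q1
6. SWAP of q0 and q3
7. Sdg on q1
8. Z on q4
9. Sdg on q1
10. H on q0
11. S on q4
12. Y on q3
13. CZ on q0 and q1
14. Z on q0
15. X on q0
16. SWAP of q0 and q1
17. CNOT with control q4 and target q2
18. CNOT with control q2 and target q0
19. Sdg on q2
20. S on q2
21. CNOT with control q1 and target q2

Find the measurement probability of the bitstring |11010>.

The probability of measuring |11010> is 0.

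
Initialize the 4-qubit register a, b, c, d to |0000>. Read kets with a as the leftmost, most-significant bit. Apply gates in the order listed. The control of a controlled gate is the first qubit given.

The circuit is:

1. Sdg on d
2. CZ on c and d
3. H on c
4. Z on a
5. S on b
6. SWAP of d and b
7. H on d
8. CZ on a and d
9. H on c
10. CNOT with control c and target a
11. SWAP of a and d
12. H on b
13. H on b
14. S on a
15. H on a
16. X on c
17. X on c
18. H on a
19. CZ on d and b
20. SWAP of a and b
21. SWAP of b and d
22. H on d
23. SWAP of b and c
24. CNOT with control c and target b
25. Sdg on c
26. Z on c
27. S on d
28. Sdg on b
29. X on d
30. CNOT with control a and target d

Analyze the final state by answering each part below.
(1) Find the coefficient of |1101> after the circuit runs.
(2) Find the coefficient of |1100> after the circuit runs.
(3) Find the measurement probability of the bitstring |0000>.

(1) The final state's coefficient on |1101> equals 0.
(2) The amplitude on |1100> is 0.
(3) The probability of measuring |0000> is 1/2.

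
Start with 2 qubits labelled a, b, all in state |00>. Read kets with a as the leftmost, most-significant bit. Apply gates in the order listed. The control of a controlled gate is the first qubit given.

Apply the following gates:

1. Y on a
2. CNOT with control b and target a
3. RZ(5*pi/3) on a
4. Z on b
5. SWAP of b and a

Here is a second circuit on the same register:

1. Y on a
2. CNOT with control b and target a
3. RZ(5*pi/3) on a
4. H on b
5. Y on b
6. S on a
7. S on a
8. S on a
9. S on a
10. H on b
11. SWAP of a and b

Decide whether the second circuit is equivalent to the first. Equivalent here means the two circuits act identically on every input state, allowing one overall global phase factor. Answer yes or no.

No — the two circuits implement different unitaries, even allowing a global phase.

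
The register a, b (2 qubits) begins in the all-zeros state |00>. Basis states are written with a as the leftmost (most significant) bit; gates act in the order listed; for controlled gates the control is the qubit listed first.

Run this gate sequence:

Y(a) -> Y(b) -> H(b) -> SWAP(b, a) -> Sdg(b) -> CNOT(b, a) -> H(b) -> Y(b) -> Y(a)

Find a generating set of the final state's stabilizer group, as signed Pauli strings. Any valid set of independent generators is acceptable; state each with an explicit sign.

The stabilizer group can be generated by +XI, +IX, among other valid generating sets.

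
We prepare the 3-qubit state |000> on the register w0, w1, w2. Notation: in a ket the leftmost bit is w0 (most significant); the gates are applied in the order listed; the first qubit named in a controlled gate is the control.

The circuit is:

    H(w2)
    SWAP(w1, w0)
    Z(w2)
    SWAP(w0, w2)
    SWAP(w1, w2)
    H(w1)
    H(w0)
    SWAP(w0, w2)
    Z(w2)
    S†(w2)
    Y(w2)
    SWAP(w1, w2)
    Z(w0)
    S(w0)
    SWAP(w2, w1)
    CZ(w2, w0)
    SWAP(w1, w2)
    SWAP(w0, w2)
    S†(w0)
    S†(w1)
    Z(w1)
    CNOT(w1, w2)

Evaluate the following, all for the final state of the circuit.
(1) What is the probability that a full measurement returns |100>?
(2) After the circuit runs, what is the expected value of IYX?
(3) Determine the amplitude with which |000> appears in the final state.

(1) The probability of measuring |100> is 1/2.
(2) The observable IYX averages to 0.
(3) |000> carries amplitude sqrt(2)/2 in the final state.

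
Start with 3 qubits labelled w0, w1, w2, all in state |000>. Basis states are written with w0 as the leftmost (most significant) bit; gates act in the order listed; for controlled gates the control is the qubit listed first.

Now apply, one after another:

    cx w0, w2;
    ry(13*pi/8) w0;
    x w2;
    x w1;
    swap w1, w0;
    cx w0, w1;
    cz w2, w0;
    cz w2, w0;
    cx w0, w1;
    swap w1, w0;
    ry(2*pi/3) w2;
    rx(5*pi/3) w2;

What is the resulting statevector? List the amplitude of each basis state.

After the circuit, the state carries amplitude 0 on |000>, 0 on |001>, (-3 + I)*cos(3*pi/16)/4 on |010>, sqrt(3)*(1 - I)*cos(3*pi/16)/4 on |011>, 0 on |100>, 0 on |101>, (3 - I)*sin(3*pi/16)/4 on |110>, -sqrt(3)*(1 - I)*sin(3*pi/16)/4 on |111>. Key observation: gates 5-10 undo each other exactly, leaving only the rest of the circuit to track.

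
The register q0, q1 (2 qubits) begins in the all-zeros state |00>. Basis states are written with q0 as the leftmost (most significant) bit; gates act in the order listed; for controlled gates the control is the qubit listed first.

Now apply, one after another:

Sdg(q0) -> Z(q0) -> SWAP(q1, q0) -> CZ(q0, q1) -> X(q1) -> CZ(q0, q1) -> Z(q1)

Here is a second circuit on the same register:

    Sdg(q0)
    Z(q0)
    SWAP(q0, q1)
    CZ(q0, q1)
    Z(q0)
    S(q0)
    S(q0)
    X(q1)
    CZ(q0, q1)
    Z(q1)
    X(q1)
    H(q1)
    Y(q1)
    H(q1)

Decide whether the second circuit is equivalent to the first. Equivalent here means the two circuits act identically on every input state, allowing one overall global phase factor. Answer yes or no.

No, they are not equivalent — no single phase factor reconciles the two unitaries.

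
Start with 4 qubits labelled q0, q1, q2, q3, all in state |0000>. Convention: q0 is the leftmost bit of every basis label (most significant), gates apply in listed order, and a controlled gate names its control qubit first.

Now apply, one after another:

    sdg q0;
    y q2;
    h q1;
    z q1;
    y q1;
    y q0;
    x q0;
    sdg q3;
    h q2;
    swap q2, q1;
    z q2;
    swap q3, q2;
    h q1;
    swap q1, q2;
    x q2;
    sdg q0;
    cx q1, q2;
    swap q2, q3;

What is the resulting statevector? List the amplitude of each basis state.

After the circuit, the state carries amplitude -sqrt(2)*I/2 on |0000>, sqrt(2)*I/2 on |0010>, and 0 on every other basis state.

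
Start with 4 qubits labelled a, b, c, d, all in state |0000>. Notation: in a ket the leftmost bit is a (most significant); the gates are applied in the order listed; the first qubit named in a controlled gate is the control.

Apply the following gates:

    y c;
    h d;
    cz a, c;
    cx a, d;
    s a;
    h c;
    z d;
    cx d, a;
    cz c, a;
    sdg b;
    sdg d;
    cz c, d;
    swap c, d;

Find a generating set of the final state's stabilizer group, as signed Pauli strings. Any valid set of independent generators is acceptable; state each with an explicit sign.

The final state is stabilized by the group generated by +XIYI, -IIIX, +ZIZI, +IZII; other independent generating sets are equally valid.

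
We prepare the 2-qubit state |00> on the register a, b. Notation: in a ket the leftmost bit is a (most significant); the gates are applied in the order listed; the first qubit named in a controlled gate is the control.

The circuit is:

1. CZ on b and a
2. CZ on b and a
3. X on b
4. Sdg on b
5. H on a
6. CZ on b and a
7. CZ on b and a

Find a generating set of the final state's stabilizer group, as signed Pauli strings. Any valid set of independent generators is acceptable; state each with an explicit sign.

The stabilizer group can be generated by +XI, -IZ, among other valid generating sets.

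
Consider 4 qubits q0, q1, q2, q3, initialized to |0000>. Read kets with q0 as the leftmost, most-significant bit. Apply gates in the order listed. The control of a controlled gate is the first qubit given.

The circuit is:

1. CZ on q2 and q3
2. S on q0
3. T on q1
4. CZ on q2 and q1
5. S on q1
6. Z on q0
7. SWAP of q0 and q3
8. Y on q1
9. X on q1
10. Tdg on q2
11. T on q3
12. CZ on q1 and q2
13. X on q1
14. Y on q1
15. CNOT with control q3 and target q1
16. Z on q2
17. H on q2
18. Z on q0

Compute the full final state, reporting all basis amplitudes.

The final amplitudes are sqrt(2)/2 on |0000>, sqrt(2)/2 on |0010>, and 0 on every other basis state.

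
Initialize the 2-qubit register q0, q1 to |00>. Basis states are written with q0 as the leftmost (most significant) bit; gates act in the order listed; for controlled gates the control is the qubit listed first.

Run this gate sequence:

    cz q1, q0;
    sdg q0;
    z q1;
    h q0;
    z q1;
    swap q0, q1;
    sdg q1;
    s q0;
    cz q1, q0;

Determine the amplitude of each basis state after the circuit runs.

The resulting statevector has amplitude sqrt(2)/2 on |00>, -sqrt(2)*I/2 on |01>, 0 on |10>, 0 on |11>.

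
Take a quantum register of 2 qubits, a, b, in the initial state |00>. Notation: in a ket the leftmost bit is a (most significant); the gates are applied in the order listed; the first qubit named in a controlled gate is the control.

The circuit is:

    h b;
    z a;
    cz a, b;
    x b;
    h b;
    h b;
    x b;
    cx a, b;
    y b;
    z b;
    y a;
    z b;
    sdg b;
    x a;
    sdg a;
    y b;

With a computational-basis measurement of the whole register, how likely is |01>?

The probability of measuring |01> is 1/2.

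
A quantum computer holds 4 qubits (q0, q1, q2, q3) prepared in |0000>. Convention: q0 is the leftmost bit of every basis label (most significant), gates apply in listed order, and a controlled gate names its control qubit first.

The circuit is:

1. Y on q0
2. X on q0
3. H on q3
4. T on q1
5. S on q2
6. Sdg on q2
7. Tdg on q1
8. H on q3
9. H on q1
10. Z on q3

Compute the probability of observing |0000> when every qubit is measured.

A full measurement returns |0000> with probability 1/2. Key observation: steps 3-8 multiply out to the identity, so the circuit reduces to the remaining gates.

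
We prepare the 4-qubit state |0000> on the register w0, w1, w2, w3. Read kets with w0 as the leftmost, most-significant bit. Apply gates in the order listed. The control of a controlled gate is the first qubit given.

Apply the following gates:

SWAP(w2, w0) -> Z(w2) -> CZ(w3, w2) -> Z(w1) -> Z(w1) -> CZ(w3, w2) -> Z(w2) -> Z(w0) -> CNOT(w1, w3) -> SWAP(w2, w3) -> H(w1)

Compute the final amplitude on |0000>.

The amplitude on |0000> is sqrt(2)/2.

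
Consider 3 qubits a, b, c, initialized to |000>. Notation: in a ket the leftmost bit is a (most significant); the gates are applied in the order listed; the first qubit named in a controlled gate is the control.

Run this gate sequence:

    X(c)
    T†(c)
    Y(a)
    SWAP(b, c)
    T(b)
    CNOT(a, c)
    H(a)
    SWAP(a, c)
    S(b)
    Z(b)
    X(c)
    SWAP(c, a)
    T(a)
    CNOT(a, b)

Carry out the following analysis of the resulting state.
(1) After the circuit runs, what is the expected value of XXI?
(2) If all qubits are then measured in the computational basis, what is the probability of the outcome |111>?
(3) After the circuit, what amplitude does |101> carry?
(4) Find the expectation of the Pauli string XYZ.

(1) The expectation value of XXI is -sqrt(2)/2.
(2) Outcome |111> occurs with probability 0.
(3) The final state's coefficient on |101> equals sqrt(2)*exp(I*pi/4)/2.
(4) The expectation value of XYZ is -sqrt(2)/2.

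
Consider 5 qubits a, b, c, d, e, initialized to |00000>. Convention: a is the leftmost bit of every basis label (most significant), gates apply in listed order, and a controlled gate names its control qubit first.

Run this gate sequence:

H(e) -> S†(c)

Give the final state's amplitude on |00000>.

The final state's coefficient on |00000> equals sqrt(2)/2.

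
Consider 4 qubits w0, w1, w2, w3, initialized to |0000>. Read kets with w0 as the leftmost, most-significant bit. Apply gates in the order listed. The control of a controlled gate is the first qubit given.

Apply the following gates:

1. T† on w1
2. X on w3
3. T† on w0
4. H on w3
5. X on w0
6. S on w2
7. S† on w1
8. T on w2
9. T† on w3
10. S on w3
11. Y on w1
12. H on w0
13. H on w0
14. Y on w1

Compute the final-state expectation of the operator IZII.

In the final state, IZII has expectation 1. Key observation: gates 11-14 undo each other exactly, leaving only the rest of the circuit to track.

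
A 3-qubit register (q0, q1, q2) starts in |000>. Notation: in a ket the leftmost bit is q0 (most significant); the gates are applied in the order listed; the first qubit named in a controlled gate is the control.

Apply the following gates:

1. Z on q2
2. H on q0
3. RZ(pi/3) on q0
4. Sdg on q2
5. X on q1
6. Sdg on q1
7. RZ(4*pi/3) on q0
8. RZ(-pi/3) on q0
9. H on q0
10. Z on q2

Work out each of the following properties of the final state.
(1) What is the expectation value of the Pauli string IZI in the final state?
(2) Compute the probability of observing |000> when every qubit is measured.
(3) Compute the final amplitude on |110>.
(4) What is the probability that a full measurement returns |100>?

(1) In the final state, IZI has expectation -1.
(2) Outcome |000> occurs with probability 0.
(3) The amplitude on |110> is -sqrt(3)/2.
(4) The probability of measuring |100> is 0.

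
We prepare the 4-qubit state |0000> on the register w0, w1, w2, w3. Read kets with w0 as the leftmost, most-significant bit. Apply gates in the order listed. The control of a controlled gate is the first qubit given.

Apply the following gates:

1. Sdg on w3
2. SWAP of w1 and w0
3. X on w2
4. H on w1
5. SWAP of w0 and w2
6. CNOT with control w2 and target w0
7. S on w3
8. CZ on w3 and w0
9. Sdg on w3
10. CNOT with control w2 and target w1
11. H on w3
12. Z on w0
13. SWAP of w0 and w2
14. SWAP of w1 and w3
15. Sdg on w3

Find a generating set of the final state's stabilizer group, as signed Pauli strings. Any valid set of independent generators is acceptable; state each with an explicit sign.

The stabilizer group can be generated by +IXII, -IIIY, +ZIII, -IIZI, among other valid generating sets.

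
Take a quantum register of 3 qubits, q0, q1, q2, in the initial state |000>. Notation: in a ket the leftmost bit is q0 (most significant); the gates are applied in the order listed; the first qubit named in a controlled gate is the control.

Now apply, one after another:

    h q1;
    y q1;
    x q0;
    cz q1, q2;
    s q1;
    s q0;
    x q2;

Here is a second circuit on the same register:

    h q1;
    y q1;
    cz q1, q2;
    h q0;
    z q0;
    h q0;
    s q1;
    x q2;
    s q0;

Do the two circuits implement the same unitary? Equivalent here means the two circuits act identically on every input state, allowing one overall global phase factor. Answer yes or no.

Yes — the two circuits implement the same unitary up to a global phase.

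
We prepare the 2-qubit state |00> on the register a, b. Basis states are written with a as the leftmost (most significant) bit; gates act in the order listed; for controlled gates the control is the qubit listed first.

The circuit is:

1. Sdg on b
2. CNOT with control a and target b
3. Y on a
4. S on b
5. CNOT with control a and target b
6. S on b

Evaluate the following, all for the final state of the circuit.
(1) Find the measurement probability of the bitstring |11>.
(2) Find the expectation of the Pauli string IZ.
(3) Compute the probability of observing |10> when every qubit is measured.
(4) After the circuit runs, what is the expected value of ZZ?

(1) A full measurement returns |11> with probability 1.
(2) In the final state, IZ has expectation -1.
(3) A full measurement returns |10> with probability 0.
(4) In the final state, ZZ has expectation 1.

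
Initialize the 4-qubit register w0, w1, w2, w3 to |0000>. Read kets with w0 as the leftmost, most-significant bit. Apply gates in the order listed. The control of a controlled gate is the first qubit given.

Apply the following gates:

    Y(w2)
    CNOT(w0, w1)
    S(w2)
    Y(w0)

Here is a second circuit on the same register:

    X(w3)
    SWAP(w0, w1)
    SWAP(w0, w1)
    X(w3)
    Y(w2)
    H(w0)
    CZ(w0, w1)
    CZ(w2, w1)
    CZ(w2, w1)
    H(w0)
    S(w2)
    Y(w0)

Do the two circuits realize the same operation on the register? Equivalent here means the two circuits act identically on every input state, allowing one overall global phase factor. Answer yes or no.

No — the two circuits implement different unitaries, even allowing a global phase.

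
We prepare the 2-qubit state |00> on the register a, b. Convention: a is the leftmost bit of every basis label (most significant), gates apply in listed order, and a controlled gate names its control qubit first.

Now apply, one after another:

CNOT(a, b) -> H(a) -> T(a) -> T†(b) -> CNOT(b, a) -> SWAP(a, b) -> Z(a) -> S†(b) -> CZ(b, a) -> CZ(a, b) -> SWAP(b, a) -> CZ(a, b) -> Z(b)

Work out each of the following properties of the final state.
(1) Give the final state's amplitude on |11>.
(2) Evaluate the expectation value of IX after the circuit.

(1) The final state's coefficient on |11> equals 0.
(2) The expectation value of IX is 0.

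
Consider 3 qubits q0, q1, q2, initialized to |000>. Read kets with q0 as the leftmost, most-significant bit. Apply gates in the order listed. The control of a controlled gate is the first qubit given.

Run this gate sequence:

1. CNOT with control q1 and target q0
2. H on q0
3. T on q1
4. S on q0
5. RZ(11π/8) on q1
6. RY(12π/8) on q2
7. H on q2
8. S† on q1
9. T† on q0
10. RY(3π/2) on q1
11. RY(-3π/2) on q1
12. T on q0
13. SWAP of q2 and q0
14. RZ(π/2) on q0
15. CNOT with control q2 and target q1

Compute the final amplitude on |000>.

The final state's coefficient on |000> equals 0. Key observation: gates 9-12 undo each other exactly, leaving only the rest of the circuit to track.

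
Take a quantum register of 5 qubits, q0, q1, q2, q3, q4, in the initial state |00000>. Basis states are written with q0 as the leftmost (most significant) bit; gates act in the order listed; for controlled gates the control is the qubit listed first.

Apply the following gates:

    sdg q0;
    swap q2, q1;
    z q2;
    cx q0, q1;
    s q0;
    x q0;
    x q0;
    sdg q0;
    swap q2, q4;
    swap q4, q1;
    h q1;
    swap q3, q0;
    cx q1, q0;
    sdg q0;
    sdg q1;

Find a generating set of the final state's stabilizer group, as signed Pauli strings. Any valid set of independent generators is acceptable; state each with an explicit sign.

The final state is stabilized by the group generated by -XXIII, +ZZIII, +IIZII, +IIIZI, +IIIIZ; other independent generating sets are equally valid. Key observation: steps 5-8 multiply out to the identity, so the circuit reduces to the remaining gates.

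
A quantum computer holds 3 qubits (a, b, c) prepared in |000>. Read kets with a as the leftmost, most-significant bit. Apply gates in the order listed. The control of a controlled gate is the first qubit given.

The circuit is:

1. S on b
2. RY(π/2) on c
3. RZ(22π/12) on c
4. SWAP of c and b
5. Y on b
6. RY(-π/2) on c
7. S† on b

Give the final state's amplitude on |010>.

The final state's coefficient on |010> equals -exp(I*pi/12)/2.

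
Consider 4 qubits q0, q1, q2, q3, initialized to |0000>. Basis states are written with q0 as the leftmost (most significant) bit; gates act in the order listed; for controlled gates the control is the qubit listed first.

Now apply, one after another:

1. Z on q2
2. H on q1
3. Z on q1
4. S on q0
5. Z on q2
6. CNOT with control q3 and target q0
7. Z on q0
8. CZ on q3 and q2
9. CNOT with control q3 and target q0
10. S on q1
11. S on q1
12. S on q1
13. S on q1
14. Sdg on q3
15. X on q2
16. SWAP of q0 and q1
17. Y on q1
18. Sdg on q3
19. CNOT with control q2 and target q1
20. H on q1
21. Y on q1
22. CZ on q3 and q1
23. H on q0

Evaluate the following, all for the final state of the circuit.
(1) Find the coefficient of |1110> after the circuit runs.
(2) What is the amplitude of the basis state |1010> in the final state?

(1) The amplitude on |1110> is -sqrt(2)/2. Key observation: the block from step 10 through step 13 cancels to the identity and can be dropped.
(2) The amplitude on |1010> is sqrt(2)/2.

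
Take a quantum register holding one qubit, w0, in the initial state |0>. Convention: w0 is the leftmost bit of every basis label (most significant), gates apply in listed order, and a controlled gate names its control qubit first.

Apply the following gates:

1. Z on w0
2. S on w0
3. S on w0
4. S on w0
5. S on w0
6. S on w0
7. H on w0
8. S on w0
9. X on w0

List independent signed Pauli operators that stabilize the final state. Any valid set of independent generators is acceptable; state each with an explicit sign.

The final state is stabilized by the group generated by -Y; other independent generating sets are equally valid.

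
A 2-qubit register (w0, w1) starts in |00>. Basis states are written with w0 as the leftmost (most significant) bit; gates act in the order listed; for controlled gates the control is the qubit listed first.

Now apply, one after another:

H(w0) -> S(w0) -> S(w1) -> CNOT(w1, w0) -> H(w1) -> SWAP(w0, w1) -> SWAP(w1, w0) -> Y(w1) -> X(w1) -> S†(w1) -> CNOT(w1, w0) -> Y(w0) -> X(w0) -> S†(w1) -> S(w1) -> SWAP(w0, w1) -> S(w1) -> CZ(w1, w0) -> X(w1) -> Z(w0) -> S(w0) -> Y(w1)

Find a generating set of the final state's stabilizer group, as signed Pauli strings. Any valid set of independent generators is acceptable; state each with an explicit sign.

The stabilizer group can be generated by +YI, -IX, among other valid generating sets.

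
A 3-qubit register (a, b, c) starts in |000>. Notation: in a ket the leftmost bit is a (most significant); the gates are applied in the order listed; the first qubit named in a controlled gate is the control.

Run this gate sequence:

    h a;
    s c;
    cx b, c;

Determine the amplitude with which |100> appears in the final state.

The final state's coefficient on |100> equals sqrt(2)/2.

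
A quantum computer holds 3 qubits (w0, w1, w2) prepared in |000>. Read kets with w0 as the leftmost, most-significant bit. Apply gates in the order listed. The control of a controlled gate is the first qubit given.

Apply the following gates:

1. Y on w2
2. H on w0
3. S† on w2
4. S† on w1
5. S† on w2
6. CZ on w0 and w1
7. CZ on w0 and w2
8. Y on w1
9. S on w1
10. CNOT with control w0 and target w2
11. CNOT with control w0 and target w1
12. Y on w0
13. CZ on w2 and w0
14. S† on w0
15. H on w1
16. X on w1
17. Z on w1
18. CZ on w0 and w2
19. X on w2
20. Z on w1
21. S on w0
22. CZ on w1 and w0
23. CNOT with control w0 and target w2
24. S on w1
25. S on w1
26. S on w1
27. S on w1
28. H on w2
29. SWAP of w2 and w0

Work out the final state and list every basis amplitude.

The final amplitudes are -sqrt(2)/4 on |000>, sqrt(2)/4 on |001>, -sqrt(2)/4 on |010>, sqrt(2)/4 on |011>, sqrt(2)/4 on |100>, -sqrt(2)/4 on |101>, sqrt(2)/4 on |110>, -sqrt(2)/4 on |111>. Key observation: gates 24-27 undo each other exactly, leaving only the rest of the circuit to track.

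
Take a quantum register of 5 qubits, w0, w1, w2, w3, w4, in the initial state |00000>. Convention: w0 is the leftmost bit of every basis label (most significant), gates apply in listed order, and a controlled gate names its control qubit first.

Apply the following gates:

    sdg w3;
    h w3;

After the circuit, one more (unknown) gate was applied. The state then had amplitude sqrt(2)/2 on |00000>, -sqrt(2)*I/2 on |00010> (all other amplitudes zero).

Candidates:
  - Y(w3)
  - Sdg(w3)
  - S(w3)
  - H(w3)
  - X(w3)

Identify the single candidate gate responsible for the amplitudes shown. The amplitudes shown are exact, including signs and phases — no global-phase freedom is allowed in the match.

The applied gate was Sdg(w3).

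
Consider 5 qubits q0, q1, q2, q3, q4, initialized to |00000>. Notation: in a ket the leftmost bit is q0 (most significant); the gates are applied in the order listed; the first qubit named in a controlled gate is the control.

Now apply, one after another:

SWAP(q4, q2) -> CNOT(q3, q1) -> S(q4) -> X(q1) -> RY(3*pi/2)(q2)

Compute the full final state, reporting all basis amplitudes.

After the circuit, the state carries amplitude -sqrt(2)/2 on |01000>, sqrt(2)/2 on |01100>, and 0 on every other basis state.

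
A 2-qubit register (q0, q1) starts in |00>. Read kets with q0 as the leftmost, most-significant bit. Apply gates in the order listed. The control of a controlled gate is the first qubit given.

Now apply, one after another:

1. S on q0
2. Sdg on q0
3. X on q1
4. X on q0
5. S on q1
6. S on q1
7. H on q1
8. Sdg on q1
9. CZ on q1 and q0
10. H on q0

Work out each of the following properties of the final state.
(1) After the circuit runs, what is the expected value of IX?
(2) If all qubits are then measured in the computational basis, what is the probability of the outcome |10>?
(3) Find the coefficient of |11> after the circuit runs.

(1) The expectation value of IX is 0.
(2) The probability of measuring |10> is 1/4.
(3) |11> carries amplitude -I/2 in the final state.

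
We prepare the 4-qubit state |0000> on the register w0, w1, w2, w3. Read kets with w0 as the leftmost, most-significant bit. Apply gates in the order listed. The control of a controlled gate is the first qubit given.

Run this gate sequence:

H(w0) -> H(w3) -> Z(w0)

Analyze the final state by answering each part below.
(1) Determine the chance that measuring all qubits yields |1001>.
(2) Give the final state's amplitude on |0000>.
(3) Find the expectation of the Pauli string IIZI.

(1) Outcome |1001> occurs with probability 1/4.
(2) |0000> carries amplitude 1/2 in the final state.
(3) The observable IIZI averages to 1.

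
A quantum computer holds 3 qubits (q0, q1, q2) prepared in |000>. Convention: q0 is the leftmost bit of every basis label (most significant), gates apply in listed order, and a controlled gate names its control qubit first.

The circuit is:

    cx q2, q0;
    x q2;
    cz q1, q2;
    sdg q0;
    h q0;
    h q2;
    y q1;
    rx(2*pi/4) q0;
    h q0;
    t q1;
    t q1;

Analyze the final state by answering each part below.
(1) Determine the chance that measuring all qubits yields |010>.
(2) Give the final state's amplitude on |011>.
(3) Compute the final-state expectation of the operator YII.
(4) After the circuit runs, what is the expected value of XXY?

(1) A full measurement returns |010> with probability 1/2.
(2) The amplitude on |011> is 1/2 - I/2.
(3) The observable YII averages to 0.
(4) The observable XXY averages to 0.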